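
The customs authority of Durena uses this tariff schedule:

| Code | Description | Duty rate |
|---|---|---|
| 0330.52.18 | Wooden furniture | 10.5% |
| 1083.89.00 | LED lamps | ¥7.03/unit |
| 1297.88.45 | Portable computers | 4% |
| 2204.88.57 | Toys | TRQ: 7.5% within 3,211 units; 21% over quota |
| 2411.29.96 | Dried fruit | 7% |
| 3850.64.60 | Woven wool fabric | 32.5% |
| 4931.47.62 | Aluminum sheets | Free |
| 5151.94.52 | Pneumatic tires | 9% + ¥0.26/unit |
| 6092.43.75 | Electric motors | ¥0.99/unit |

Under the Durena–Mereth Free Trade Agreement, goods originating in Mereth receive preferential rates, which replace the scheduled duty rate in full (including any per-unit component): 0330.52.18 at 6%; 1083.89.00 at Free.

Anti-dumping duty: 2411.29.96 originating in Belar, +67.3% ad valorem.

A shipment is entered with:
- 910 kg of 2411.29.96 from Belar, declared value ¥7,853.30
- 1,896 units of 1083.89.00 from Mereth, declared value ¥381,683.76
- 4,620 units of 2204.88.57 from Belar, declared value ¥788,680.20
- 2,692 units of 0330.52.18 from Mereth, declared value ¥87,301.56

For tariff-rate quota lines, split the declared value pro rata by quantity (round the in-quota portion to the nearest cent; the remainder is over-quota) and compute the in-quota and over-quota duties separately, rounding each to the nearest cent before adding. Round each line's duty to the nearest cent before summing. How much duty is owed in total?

Line 1 (2411.29.96, Belar, 910 kg, ¥7,853.30):
Base rate for 2411.29.96 is 7%.
Additional duty on 2411.29.96 from Belar: +67.3%. Applied ad valorem rate: 7% + 67.3% = 74.3%.
Duty = ¥7,853.30 × 74.3% = ¥5,835.00.
Line 2 (1083.89.00, Mereth, 1,896 units, ¥381,683.76):
Base rate for 1083.89.00 is ¥7.03/unit.
Origin Mereth qualifies under the Durena–Mereth agreement and 1083.89.00 is covered: preferential rate Free applies instead.
Duty = ¥381,683.76 × 0% = ¥0.00.
Line 3 (2204.88.57, Belar, 4,620 units, ¥788,680.20):
Code 2204.88.57 is under a tariff-rate quota (threshold 3,211 units). In-quota: 3,211 units at 7.5%; over-quota: 1,409 units at 21%.
Pro-rata value split: in-quota = ¥788,680.20 × 3,211/4,620 = ¥548,149.81; over-quota = ¥788,680.20 − ¥548,149.81 = ¥240,530.39.
In-quota duty = ¥548,149.81 × 7.5% = ¥41,111.24. Over-quota duty = ¥240,530.39 × 21% = ¥50,511.38.
Line duty = ¥41,111.24 + ¥50,511.38 = ¥91,622.62.
Line 4 (0330.52.18, Mereth, 2,692 units, ¥87,301.56):
Base rate for 0330.52.18 is 10.5%.
Origin Mereth qualifies under the Durena–Mereth agreement and 0330.52.18 is covered: preferential rate 6% applies instead.
Duty = ¥87,301.56 × 6% = ¥5,238.09.
Total = ¥5,835.00 + ¥0.00 + ¥91,622.62 + ¥5,238.09 = ¥102,695.71.

¥102,695.71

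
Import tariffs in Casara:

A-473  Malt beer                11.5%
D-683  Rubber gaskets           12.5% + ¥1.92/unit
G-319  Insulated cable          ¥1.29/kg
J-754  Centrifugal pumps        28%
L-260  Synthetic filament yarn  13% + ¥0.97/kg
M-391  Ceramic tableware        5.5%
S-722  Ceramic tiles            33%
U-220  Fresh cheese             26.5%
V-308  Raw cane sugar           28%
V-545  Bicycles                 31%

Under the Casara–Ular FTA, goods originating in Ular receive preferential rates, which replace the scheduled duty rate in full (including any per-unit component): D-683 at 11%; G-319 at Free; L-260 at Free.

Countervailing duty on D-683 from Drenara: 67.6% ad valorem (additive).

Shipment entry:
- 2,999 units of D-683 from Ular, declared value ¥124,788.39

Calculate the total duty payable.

Line 1 (D-683, Ular, 2,999 units, ¥124,788.39):
Base rate for D-683 is 12.5% + ¥1.92/unit.
Origin Ular qualifies under the Casara–Ular agreement and D-683 is covered: preferential rate 11% applies instead.
The additional-duty order on D-683 targets Drenara, not Ular; it does not apply.
Duty = ¥124,788.39 × 11% = ¥13,726.72.

¥13,726.72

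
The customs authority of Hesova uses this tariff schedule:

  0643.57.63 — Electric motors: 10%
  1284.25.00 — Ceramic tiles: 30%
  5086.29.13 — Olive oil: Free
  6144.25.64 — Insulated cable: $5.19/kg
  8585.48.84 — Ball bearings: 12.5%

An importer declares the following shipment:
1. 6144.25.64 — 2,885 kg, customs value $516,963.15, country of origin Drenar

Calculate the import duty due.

Line 1 (6144.25.64, Drenar, 2,885 kg, $516,963.15):
Base rate for 6144.25.64 is $5.19/kg.
Duty = 2,885 × $5.19 = $14,973.15.

$14,973.15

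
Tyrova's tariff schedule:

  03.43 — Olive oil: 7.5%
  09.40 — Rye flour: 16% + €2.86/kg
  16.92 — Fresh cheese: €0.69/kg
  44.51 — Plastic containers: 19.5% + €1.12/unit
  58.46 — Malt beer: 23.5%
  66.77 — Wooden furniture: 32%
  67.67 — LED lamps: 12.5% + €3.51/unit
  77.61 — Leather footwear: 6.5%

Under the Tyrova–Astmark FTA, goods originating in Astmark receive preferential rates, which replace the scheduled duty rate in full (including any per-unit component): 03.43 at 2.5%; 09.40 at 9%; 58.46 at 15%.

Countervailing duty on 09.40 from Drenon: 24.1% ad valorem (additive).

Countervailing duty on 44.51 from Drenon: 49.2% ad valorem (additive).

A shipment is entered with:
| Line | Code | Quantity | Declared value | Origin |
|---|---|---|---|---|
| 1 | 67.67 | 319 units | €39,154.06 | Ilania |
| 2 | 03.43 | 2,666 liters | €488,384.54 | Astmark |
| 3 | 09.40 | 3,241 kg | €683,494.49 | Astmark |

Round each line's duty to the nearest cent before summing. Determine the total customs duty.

€79,738.06

Line 1 (67.67, Ilania, 319 units, €39,154.06):
Base rate for 67.67 is 12.5% + €3.51/unit.
Duty = €39,154.06 × 12.5% + 319 × €3.51 = €6,013.95.
Line 2 (03.43, Astmark, 2,666 liters, €488,384.54):
Base rate for 03.43 is 7.5%.
Origin Astmark qualifies under the Tyrova–Astmark agreement and 03.43 is covered: preferential rate 2.5% applies instead.
Duty = €488,384.54 × 2.5% = €12,209.61.
Line 3 (09.40, Astmark, 3,241 kg, €683,494.49):
Base rate for 09.40 is 16% + €2.86/kg.
Origin Astmark qualifies under the Tyrova–Astmark agreement and 09.40 is covered: preferential rate 9% applies instead.
The additional-duty order on 09.40 targets Drenon, not Astmark; it does not apply.
Duty = €683,494.49 × 9% = €61,514.50.
Total = €6,013.95 + €12,209.61 + €61,514.50 = €79,738.06.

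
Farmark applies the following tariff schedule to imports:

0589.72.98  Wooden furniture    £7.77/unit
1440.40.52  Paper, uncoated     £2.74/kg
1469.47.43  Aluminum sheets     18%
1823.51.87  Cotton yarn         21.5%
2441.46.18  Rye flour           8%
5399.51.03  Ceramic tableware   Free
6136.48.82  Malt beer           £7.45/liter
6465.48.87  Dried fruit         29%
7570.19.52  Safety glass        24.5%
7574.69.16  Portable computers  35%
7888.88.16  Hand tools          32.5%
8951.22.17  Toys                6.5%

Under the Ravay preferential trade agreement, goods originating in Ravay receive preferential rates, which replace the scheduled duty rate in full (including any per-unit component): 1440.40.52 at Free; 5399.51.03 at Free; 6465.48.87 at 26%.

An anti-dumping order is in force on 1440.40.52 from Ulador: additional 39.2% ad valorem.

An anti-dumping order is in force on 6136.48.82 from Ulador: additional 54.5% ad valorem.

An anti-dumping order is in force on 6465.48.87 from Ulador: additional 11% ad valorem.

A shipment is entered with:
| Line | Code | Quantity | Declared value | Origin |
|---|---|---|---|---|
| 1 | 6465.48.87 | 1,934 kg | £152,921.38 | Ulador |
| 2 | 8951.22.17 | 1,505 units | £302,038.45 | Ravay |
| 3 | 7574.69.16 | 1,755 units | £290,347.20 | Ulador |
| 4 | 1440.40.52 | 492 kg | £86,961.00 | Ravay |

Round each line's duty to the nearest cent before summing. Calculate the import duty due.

£182,422.57

Line 1 (6465.48.87, Ulador, 1,934 kg, £152,921.38):
Base rate for 6465.48.87 is 29%.
6465.48.87 has an FTA preferential rate, but origin Ulador is not Ravay; base rate stands.
Additional duty on 6465.48.87 from Ulador: +11%. Applied ad valorem rate: 29% + 11% = 40%.
Duty = £152,921.38 × 40% = £61,168.55.
Line 2 (8951.22.17, Ravay, 1,505 units, £302,038.45):
Base rate for 8951.22.17 is 6.5%.
Origin Ravay is the FTA partner but 8951.22.17 is not on the preference list; base rate stands.
Duty = £302,038.45 × 6.5% = £19,632.50.
Line 3 (7574.69.16, Ulador, 1,755 units, £290,347.20):
Base rate for 7574.69.16 is 35%.
Duty = £290,347.20 × 35% = £101,621.52.
Line 4 (1440.40.52, Ravay, 492 kg, £86,961.00):
Base rate for 1440.40.52 is £2.74/kg.
Origin Ravay qualifies under the Farmark–Ravay agreement and 1440.40.52 is covered: preferential rate Free applies instead.
The additional-duty order on 1440.40.52 targets Ulador, not Ravay; it does not apply.
Duty = £86,961.00 × 0% = £0.00.
Total = £61,168.55 + £19,632.50 + £101,621.52 + £0.00 = £182,422.57.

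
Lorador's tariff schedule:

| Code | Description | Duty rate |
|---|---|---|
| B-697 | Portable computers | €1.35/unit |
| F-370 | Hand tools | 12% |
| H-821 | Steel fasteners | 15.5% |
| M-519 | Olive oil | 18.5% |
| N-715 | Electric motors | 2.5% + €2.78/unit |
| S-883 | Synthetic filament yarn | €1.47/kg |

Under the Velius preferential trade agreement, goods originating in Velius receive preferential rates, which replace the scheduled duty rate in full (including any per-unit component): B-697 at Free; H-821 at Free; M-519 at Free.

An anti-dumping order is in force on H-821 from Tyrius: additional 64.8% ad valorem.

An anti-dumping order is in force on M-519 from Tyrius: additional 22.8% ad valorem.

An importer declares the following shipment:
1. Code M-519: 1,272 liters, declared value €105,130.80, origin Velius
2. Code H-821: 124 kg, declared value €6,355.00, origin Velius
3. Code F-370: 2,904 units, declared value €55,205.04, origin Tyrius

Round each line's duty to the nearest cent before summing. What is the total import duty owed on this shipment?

Line 1 (M-519, Velius, 1,272 liters, €105,130.80):
Base rate for M-519 is 18.5%.
Origin Velius qualifies under the Lorador–Velius agreement and M-519 is covered: preferential rate Free applies instead.
The additional-duty order on M-519 targets Tyrius, not Velius; it does not apply.
Duty = €105,130.80 × 0% = €0.00.
Line 2 (H-821, Velius, 124 kg, €6,355.00):
Base rate for H-821 is 15.5%.
Origin Velius qualifies under the Lorador–Velius agreement and H-821 is covered: preferential rate Free applies instead.
The additional-duty order on H-821 targets Tyrius, not Velius; it does not apply.
Duty = €6,355.00 × 0% = €0.00.
Line 3 (F-370, Tyrius, 2,904 units, €55,205.04):
Base rate for F-370 is 12%.
Duty = €55,205.04 × 12% = €6,624.60.
Total = €0.00 + €0.00 + €6,624.60 = €6,624.60.

€6,624.60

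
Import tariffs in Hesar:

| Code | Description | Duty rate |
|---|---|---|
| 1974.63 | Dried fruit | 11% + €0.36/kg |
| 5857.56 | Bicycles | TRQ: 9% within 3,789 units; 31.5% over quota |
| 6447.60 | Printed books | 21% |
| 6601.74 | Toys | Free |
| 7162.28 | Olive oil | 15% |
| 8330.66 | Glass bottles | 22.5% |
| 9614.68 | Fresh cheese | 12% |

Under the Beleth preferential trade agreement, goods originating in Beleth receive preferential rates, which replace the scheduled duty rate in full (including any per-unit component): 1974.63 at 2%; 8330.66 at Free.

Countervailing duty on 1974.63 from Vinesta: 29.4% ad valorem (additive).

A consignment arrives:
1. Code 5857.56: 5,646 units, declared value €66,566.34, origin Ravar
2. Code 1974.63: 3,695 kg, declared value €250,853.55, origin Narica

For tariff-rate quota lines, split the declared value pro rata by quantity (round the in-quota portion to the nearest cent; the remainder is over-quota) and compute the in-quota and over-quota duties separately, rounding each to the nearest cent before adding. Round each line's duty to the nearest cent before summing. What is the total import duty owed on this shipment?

€39,841.22

Line 1 (5857.56, Ravar, 5,646 units, €66,566.34):
Code 5857.56 is under a tariff-rate quota (threshold 3,789 units). In-quota: 3,789 units at 9%; over-quota: 1,857 units at 31.5%.
Pro-rata value split: in-quota = €66,566.34 × 3,789/5,646 = €44,672.31; over-quota = €66,566.34 − €44,672.31 = €21,894.03.
In-quota duty = €44,672.31 × 9% = €4,020.51. Over-quota duty = €21,894.03 × 31.5% = €6,896.62.
Line duty = €4,020.51 + €6,896.62 = €10,917.13.
Line 2 (1974.63, Narica, 3,695 kg, €250,853.55):
Base rate for 1974.63 is 11% + €0.36/kg.
1974.63 has an FTA preferential rate, but origin Narica is not Beleth; base rate stands.
The additional-duty order on 1974.63 targets Vinesta, not Narica; it does not apply.
Duty = €250,853.55 × 11% + 3,695 × €0.36 = €28,924.09.
Total = €10,917.13 + €28,924.09 = €39,841.22.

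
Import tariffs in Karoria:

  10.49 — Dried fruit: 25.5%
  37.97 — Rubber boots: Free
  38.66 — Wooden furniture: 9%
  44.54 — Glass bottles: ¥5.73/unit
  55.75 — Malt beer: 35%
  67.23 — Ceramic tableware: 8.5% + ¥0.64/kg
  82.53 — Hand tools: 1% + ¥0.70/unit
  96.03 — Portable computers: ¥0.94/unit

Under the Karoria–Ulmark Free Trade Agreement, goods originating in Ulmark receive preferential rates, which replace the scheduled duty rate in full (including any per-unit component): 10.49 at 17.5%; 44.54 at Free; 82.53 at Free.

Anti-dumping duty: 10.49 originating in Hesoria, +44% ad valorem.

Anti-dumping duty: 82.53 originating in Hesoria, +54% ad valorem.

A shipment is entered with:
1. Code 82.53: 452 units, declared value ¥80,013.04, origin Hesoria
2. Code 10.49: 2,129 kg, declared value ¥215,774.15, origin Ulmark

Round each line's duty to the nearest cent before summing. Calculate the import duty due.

Line 1 (82.53, Hesoria, 452 units, ¥80,013.04):
Base rate for 82.53 is 1% + ¥0.70/unit.
82.53 has an FTA preferential rate, but origin Hesoria is not Ulmark; base rate stands.
Additional duty on 82.53 from Hesoria: +54%. Applied ad valorem rate: 1% + 54% = 55%.
Duty = ¥80,013.04 × 55% + 452 × ¥0.70 = ¥44,323.57.
Line 2 (10.49, Ulmark, 2,129 kg, ¥215,774.15):
Base rate for 10.49 is 25.5%.
Origin Ulmark qualifies under the Karoria–Ulmark agreement and 10.49 is covered: preferential rate 17.5% applies instead.
The additional-duty order on 10.49 targets Hesoria, not Ulmark; it does not apply.
Duty = ¥215,774.15 × 17.5% = ¥37,760.48.
Total = ¥44,323.57 + ¥37,760.48 = ¥82,084.05.

¥82,084.05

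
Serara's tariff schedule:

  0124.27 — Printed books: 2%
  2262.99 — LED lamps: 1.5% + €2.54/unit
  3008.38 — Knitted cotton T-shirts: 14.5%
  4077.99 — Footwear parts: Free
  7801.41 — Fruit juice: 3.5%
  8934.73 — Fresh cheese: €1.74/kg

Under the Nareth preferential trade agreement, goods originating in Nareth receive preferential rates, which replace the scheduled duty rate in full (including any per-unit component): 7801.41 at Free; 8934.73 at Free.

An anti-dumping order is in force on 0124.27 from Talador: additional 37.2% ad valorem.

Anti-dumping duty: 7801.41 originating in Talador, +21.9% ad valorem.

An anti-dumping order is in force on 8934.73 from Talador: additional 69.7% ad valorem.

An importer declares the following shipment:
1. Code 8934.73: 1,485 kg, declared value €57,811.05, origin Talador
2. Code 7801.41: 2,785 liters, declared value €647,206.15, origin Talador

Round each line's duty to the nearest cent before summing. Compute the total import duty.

€207,268.56

Line 1 (8934.73, Talador, 1,485 kg, €57,811.05):
Base rate for 8934.73 is €1.74/kg.
8934.73 has an FTA preferential rate, but origin Talador is not Nareth; base rate stands.
Additional duty on 8934.73 from Talador: +69.7% ad valorem. Applied ad valorem rate = 69.7%.
Duty = €57,811.05 × 69.7% + 1,485 × €1.74 = €42,878.20.
Line 2 (7801.41, Talador, 2,785 liters, €647,206.15):
Base rate for 7801.41 is 3.5%.
7801.41 has an FTA preferential rate, but origin Talador is not Nareth; base rate stands.
Additional duty on 7801.41 from Talador: +21.9%. Applied ad valorem rate: 3.5% + 21.9% = 25.4%.
Duty = €647,206.15 × 25.4% = €164,390.36.
Total = €42,878.20 + €164,390.36 = €207,268.56.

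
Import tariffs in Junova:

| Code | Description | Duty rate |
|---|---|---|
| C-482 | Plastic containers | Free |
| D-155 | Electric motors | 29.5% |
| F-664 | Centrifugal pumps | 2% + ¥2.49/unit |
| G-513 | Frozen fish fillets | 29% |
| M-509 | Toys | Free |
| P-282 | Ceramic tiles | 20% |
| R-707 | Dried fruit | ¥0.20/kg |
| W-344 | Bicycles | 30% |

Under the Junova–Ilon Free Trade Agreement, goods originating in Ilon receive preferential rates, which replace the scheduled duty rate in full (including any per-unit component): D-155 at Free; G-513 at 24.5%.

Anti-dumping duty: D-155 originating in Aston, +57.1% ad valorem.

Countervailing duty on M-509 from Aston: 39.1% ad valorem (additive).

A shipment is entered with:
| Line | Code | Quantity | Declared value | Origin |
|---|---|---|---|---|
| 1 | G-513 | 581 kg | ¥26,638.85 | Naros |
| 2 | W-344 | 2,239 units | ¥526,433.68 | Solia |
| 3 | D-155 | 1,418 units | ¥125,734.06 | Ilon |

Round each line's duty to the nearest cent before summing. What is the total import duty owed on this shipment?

Line 1 (G-513, Naros, 581 kg, ¥26,638.85):
Base rate for G-513 is 29%.
G-513 has an FTA preferential rate, but origin Naros is not Ilon; base rate stands.
Duty = ¥26,638.85 × 29% = ¥7,725.27.
Line 2 (W-344, Solia, 2,239 units, ¥526,433.68):
Base rate for W-344 is 30%.
Duty = ¥526,433.68 × 30% = ¥157,930.10.
Line 3 (D-155, Ilon, 1,418 units, ¥125,734.06):
Base rate for D-155 is 29.5%.
Origin Ilon qualifies under the Junova–Ilon agreement and D-155 is covered: preferential rate Free applies instead.
The additional-duty order on D-155 targets Aston, not Ilon; it does not apply.
Duty = ¥125,734.06 × 0% = ¥0.00.
Total = ¥7,725.27 + ¥157,930.10 + ¥0.00 = ¥165,655.37.

¥165,655.37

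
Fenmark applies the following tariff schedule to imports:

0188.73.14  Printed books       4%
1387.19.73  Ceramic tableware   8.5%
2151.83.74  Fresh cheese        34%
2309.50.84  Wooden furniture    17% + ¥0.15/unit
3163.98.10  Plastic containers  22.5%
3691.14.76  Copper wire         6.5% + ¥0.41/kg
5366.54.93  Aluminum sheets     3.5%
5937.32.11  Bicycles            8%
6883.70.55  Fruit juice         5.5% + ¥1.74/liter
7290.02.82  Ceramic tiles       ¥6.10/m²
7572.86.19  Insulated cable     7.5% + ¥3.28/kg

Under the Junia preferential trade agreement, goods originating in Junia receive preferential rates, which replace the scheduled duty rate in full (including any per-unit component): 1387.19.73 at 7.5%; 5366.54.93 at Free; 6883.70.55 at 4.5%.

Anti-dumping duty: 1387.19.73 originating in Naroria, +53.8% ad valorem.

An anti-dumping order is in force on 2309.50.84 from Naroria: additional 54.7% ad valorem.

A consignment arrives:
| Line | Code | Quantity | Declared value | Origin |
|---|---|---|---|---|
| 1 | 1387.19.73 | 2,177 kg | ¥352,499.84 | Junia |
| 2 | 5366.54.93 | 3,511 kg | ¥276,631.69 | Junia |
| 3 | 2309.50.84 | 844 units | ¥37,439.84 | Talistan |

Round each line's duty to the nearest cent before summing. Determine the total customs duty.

Line 1 (1387.19.73, Junia, 2,177 kg, ¥352,499.84):
Base rate for 1387.19.73 is 8.5%.
Origin Junia qualifies under the Fenmark–Junia agreement and 1387.19.73 is covered: preferential rate 7.5% applies instead.
The additional-duty order on 1387.19.73 targets Naroria, not Junia; it does not apply.
Duty = ¥352,499.84 × 7.5% = ¥26,437.49.
Line 2 (5366.54.93, Junia, 3,511 kg, ¥276,631.69):
Base rate for 5366.54.93 is 3.5%.
Origin Junia qualifies under the Fenmark–Junia agreement and 5366.54.93 is covered: preferential rate Free applies instead.
Duty = ¥276,631.69 × 0% = ¥0.00.
Line 3 (2309.50.84, Talistan, 844 units, ¥37,439.84):
Base rate for 2309.50.84 is 17% + ¥0.15/unit.
The additional-duty order on 2309.50.84 targets Naroria, not Talistan; it does not apply.
Duty = ¥37,439.84 × 17% + 844 × ¥0.15 = ¥6,491.37.
Total = ¥26,437.49 + ¥0.00 + ¥6,491.37 = ¥32,928.86.

¥32,928.86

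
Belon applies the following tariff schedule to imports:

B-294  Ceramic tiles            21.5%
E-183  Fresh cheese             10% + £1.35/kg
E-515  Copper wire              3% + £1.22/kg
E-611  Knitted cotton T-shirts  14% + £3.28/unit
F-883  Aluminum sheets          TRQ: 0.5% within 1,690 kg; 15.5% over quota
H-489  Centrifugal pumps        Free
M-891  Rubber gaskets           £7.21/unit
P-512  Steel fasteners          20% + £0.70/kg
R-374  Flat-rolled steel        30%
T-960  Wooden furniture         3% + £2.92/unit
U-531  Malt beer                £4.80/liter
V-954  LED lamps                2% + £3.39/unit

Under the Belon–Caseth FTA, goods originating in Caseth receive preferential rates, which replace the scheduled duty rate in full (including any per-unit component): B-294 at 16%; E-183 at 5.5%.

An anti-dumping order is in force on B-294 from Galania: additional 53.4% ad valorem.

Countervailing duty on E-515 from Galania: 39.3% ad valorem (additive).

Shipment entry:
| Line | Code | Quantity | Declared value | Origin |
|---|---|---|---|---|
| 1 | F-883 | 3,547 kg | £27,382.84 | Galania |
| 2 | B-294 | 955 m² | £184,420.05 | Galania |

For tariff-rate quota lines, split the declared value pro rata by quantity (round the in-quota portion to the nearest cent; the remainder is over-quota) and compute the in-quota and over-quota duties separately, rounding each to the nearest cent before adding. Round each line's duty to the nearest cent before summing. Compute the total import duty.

Line 1 (F-883, Galania, 3,547 kg, £27,382.84):
Code F-883 is under a tariff-rate quota (threshold 1,690 kg). In-quota: 1,690 kg at 0.5%; over-quota: 1,857 kg at 15.5%.
Pro-rata value split: in-quota = £27,382.84 × 1,690/3,547 = £13,046.80; over-quota = £27,382.84 − £13,046.80 = £14,336.04.
In-quota duty = £13,046.80 × 0.5% = £65.23. Over-quota duty = £14,336.04 × 15.5% = £2,222.09.
Line duty = £65.23 + £2,222.09 = £2,287.32.
Line 2 (B-294, Galania, 955 m², £184,420.05):
Base rate for B-294 is 21.5%.
B-294 has an FTA preferential rate, but origin Galania is not Caseth; base rate stands.
Additional duty on B-294 from Galania: +53.4%. Applied ad valorem rate: 21.5% + 53.4% = 74.9%.
Duty = £184,420.05 × 74.9% = £138,130.62.
Total = £2,287.32 + £138,130.62 = £140,417.94.

£140,417.94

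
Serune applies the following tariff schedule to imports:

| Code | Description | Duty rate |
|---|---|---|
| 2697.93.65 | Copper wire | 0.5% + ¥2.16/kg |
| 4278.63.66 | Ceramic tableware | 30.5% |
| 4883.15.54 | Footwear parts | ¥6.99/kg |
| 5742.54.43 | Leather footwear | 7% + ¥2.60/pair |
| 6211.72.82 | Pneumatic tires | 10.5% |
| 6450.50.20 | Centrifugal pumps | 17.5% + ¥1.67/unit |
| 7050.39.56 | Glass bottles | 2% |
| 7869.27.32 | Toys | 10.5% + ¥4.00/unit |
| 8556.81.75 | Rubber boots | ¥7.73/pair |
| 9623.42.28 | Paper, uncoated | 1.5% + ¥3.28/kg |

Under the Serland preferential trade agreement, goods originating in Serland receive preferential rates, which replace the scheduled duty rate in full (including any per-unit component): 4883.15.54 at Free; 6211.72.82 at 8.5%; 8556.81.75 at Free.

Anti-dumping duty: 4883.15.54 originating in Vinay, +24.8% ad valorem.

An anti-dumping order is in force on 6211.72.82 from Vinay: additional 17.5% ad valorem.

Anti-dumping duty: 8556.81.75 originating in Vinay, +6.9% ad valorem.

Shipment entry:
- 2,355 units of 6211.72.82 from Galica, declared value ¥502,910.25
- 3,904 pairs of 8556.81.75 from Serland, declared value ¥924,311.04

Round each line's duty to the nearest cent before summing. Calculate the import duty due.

Line 1 (6211.72.82, Galica, 2,355 units, ¥502,910.25):
Base rate for 6211.72.82 is 10.5%.
6211.72.82 has an FTA preferential rate, but origin Galica is not Serland; base rate stands.
The additional-duty order on 6211.72.82 targets Vinay, not Galica; it does not apply.
Duty = ¥502,910.25 × 10.5% = ¥52,805.58.
Line 2 (8556.81.75, Serland, 3,904 pairs, ¥924,311.04):
Base rate for 8556.81.75 is ¥7.73/pair.
Origin Serland qualifies under the Serune–Serland agreement and 8556.81.75 is covered: preferential rate Free applies instead.
The additional-duty order on 8556.81.75 targets Vinay, not Serland; it does not apply.
Duty = ¥924,311.04 × 0% = ¥0.00.
Total = ¥52,805.58 + ¥0.00 = ¥52,805.58.

¥52,805.58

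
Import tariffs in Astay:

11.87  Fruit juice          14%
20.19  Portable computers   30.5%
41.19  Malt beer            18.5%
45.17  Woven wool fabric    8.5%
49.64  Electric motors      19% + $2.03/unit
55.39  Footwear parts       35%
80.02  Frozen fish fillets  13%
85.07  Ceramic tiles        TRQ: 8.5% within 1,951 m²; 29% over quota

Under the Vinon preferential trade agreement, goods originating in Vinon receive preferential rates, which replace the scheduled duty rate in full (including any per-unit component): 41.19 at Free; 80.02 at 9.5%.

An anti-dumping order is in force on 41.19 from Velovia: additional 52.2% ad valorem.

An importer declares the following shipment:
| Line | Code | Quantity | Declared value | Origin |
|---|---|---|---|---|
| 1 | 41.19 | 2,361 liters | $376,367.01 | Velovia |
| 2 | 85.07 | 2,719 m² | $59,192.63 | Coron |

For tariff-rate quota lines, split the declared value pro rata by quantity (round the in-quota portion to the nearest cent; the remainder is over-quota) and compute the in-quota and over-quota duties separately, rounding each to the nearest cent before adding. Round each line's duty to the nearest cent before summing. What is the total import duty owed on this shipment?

$274,550.32

Line 1 (41.19, Velovia, 2,361 liters, $376,367.01):
Base rate for 41.19 is 18.5%.
41.19 has an FTA preferential rate, but origin Velovia is not Vinon; base rate stands.
Additional duty on 41.19 from Velovia: +52.2%. Applied ad valorem rate: 18.5% + 52.2% = 70.7%.
Duty = $376,367.01 × 70.7% = $266,091.48.
Line 2 (85.07, Coron, 2,719 m², $59,192.63):
Code 85.07 is under a tariff-rate quota (threshold 1,951 m²). In-quota: 1,951 m² at 8.5%; over-quota: 768 m² at 29%.
Pro-rata value split: in-quota = $59,192.63 × 1,951/2,719 = $42,473.27; over-quota = $59,192.63 − $42,473.27 = $16,719.36.
In-quota duty = $42,473.27 × 8.5% = $3,610.23. Over-quota duty = $16,719.36 × 29% = $4,848.61.
Line duty = $3,610.23 + $4,848.61 = $8,458.84.
Total = $266,091.48 + $8,458.84 = $274,550.32.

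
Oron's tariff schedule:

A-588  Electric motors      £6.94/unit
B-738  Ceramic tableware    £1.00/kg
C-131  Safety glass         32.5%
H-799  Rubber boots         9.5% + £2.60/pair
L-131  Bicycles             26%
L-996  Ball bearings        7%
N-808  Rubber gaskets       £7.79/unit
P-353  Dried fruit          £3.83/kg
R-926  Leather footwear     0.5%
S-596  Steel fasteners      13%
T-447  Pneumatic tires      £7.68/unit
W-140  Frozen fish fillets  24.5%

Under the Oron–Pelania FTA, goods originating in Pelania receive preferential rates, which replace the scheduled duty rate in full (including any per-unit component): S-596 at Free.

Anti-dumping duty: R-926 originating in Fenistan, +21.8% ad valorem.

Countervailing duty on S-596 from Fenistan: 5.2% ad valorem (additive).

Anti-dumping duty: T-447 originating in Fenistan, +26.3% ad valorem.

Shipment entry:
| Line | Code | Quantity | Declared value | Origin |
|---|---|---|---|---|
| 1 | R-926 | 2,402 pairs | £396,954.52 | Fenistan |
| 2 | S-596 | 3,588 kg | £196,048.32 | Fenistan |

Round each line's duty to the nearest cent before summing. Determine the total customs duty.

£124,201.65

Line 1 (R-926, Fenistan, 2,402 pairs, £396,954.52):
Base rate for R-926 is 0.5%.
Additional duty on R-926 from Fenistan: +21.8%. Applied ad valorem rate: 0.5% + 21.8% = 22.3%.
Duty = £396,954.52 × 22.3% = £88,520.86.
Line 2 (S-596, Fenistan, 3,588 kg, £196,048.32):
Base rate for S-596 is 13%.
S-596 has an FTA preferential rate, but origin Fenistan is not Pelania; base rate stands.
Additional duty on S-596 from Fenistan: +5.2%. Applied ad valorem rate: 13% + 5.2% = 18.2%.
Duty = £196,048.32 × 18.2% = £35,680.79.
Total = £88,520.86 + £35,680.79 = £124,201.65.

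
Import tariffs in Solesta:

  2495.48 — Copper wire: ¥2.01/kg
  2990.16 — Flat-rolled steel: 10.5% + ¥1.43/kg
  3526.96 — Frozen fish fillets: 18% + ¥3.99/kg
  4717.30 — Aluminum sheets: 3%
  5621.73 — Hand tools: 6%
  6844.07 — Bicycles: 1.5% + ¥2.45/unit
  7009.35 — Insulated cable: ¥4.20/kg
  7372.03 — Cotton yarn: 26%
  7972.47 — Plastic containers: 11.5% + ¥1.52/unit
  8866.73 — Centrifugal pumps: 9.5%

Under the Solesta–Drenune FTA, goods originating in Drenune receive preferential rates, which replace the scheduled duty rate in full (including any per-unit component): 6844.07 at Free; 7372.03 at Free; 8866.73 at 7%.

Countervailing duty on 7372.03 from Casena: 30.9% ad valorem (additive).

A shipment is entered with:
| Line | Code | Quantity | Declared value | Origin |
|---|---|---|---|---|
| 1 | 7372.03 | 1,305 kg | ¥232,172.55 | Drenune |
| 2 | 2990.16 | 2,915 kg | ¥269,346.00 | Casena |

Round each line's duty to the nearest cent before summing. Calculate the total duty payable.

Line 1 (7372.03, Drenune, 1,305 kg, ¥232,172.55):
Base rate for 7372.03 is 26%.
Origin Drenune qualifies under the Solesta–Drenune agreement and 7372.03 is covered: preferential rate Free applies instead.
The additional-duty order on 7372.03 targets Casena, not Drenune; it does not apply.
Duty = ¥232,172.55 × 0% = ¥0.00.
Line 2 (2990.16, Casena, 2,915 kg, ¥269,346.00):
Base rate for 2990.16 is 10.5% + ¥1.43/kg.
Duty = ¥269,346.00 × 10.5% + 2,915 × ¥1.43 = ¥32,449.78.
Total = ¥0.00 + ¥32,449.78 = ¥32,449.78.

¥32,449.78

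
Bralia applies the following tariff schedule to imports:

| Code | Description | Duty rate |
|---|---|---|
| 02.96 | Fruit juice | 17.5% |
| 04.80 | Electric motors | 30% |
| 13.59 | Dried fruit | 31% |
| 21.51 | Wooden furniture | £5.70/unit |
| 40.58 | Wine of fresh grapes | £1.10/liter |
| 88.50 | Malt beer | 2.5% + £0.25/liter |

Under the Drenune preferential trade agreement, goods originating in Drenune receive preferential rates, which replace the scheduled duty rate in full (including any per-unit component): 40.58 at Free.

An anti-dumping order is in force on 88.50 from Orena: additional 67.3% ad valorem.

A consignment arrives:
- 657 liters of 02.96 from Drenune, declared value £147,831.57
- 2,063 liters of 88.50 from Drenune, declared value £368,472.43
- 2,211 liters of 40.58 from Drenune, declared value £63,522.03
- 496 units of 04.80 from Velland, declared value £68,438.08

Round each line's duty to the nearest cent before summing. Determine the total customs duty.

Line 1 (02.96, Drenune, 657 liters, £147,831.57):
Base rate for 02.96 is 17.5%.
Origin Drenune is the FTA partner but 02.96 is not on the preference list; base rate stands.
Duty = £147,831.57 × 17.5% = £25,870.52.
Line 2 (88.50, Drenune, 2,063 liters, £368,472.43):
Base rate for 88.50 is 2.5% + £0.25/liter.
Origin Drenune is the FTA partner but 88.50 is not on the preference list; base rate stands.
The additional-duty order on 88.50 targets Orena, not Drenune; it does not apply.
Duty = £368,472.43 × 2.5% + 2,063 × £0.25 = £9,727.56.
Line 3 (40.58, Drenune, 2,211 liters, £63,522.03):
Base rate for 40.58 is £1.10/liter.
Origin Drenune qualifies under the Bralia–Drenune agreement and 40.58 is covered: preferential rate Free applies instead.
Duty = £63,522.03 × 0% = £0.00.
Line 4 (04.80, Velland, 496 units, £68,438.08):
Base rate for 04.80 is 30%.
Duty = £68,438.08 × 30% = £20,531.42.
Total = £25,870.52 + £9,727.56 + £0.00 + £20,531.42 = £56,129.50.

£56,129.50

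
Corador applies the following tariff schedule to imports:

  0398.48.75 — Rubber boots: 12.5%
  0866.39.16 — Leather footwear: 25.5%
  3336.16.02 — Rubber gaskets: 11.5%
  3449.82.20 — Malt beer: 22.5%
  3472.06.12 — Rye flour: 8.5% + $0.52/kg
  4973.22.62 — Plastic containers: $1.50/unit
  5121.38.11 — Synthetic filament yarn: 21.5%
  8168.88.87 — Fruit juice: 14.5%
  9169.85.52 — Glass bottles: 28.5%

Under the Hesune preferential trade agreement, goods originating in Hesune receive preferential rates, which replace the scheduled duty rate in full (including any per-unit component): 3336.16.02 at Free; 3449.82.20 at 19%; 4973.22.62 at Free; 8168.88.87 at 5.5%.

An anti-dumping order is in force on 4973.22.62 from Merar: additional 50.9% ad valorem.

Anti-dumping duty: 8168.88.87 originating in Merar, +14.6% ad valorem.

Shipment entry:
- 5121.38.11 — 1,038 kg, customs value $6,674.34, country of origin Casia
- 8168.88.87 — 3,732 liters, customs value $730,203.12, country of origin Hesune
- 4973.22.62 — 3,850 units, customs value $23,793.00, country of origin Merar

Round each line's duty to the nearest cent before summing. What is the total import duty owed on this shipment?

$59,481.79

Line 1 (5121.38.11, Casia, 1,038 kg, $6,674.34):
Base rate for 5121.38.11 is 21.5%.
Duty = $6,674.34 × 21.5% = $1,434.98.
Line 2 (8168.88.87, Hesune, 3,732 liters, $730,203.12):
Base rate for 8168.88.87 is 14.5%.
Origin Hesune qualifies under the Corador–Hesune agreement and 8168.88.87 is covered: preferential rate 5.5% applies instead.
The additional-duty order on 8168.88.87 targets Merar, not Hesune; it does not apply.
Duty = $730,203.12 × 5.5% = $40,161.17.
Line 3 (4973.22.62, Merar, 3,850 units, $23,793.00):
Base rate for 4973.22.62 is $1.50/unit.
4973.22.62 has an FTA preferential rate, but origin Merar is not Hesune; base rate stands.
Additional duty on 4973.22.62 from Merar: +50.9% ad valorem. Applied ad valorem rate = 50.9%.
Duty = $23,793.00 × 50.9% + 3,850 × $1.50 = $17,885.64.
Total = $1,434.98 + $40,161.17 + $17,885.64 = $59,481.79.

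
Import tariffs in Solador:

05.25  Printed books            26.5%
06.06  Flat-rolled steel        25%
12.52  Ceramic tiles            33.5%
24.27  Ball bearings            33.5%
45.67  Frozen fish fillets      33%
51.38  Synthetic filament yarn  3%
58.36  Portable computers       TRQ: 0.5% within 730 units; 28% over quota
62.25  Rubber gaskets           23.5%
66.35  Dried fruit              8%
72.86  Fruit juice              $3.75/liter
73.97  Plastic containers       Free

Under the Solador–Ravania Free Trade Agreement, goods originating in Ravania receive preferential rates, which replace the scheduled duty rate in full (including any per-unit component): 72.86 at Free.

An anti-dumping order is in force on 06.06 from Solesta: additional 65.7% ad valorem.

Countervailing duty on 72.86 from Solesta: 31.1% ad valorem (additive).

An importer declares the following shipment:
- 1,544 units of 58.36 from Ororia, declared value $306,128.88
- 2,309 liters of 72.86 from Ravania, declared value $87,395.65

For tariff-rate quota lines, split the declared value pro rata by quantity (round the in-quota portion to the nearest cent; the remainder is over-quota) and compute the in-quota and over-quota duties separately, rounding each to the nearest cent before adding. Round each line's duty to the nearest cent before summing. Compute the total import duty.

$45,913.39

Line 1 (58.36, Ororia, 1,544 units, $306,128.88):
Code 58.36 is under a tariff-rate quota (threshold 730 units). In-quota: 730 units at 0.5%; over-quota: 814 units at 28%.
Pro-rata value split: in-quota = $306,128.88 × 730/1,544 = $144,737.10; over-quota = $306,128.88 − $144,737.10 = $161,391.78.
In-quota duty = $144,737.10 × 0.5% = $723.69. Over-quota duty = $161,391.78 × 28% = $45,189.70.
Line duty = $723.69 + $45,189.70 = $45,913.39.
Line 2 (72.86, Ravania, 2,309 liters, $87,395.65):
Base rate for 72.86 is $3.75/liter.
Origin Ravania qualifies under the Solador–Ravania agreement and 72.86 is covered: preferential rate Free applies instead.
The additional-duty order on 72.86 targets Solesta, not Ravania; it does not apply.
Duty = $87,395.65 × 0% = $0.00.
Total = $45,913.39 + $0.00 = $45,913.39.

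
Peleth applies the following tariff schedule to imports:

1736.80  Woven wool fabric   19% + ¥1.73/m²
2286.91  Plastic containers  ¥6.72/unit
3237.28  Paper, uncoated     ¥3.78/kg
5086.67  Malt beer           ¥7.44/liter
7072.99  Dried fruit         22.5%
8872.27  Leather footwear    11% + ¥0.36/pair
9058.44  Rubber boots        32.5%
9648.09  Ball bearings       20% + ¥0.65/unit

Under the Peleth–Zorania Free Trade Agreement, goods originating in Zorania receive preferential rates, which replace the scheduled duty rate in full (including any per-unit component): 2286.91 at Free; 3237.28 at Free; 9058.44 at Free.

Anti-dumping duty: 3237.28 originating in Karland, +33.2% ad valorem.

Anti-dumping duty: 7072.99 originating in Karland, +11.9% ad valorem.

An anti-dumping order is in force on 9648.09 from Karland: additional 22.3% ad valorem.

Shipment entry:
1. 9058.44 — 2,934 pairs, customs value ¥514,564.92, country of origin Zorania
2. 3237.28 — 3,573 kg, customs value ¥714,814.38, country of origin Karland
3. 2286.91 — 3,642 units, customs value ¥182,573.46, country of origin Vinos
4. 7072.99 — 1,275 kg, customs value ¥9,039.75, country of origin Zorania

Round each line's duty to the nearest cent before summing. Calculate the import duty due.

Line 1 (9058.44, Zorania, 2,934 pairs, ¥514,564.92):
Base rate for 9058.44 is 32.5%.
Origin Zorania qualifies under the Peleth–Zorania agreement and 9058.44 is covered: preferential rate Free applies instead.
Duty = ¥514,564.92 × 0% = ¥0.00.
Line 2 (3237.28, Karland, 3,573 kg, ¥714,814.38):
Base rate for 3237.28 is ¥3.78/kg.
3237.28 has an FTA preferential rate, but origin Karland is not Zorania; base rate stands.
Additional duty on 3237.28 from Karland: +33.2% ad valorem. Applied ad valorem rate = 33.2%.
Duty = ¥714,814.38 × 33.2% + 3,573 × ¥3.78 = ¥250,824.31.
Line 3 (2286.91, Vinos, 3,642 units, ¥182,573.46):
Base rate for 2286.91 is ¥6.72/unit.
2286.91 has an FTA preferential rate, but origin Vinos is not Zorania; base rate stands.
Duty = 3,642 × ¥6.72 = ¥24,474.24.
Line 4 (7072.99, Zorania, 1,275 kg, ¥9,039.75):
Base rate for 7072.99 is 22.5%.
Origin Zorania is the FTA partner but 7072.99 is not on the preference list; base rate stands.
The additional-duty order on 7072.99 targets Karland, not Zorania; it does not apply.
Duty = ¥9,039.75 × 22.5% = ¥2,033.94.
Total = ¥0.00 + ¥250,824.31 + ¥24,474.24 + ¥2,033.94 = ¥277,332.49.

¥277,332.49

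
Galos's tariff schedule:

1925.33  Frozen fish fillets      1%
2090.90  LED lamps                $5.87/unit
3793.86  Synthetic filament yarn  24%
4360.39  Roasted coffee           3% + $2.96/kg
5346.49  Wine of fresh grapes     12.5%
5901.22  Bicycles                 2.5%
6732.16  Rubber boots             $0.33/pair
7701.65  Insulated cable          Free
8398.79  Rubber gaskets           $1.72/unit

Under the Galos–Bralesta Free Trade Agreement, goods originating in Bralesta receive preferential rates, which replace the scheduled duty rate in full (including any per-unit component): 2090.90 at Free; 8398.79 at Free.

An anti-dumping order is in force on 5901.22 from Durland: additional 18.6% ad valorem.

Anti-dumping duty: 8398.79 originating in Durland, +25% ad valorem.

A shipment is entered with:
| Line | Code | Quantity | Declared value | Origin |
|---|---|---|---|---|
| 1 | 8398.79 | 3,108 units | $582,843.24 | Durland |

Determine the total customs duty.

$151,056.57

Line 1 (8398.79, Durland, 3,108 units, $582,843.24):
Base rate for 8398.79 is $1.72/unit.
8398.79 has an FTA preferential rate, but origin Durland is not Bralesta; base rate stands.
Additional duty on 8398.79 from Durland: +25% ad valorem. Applied ad valorem rate = 25%.
Duty = $582,843.24 × 25% + 3,108 × $1.72 = $151,056.57.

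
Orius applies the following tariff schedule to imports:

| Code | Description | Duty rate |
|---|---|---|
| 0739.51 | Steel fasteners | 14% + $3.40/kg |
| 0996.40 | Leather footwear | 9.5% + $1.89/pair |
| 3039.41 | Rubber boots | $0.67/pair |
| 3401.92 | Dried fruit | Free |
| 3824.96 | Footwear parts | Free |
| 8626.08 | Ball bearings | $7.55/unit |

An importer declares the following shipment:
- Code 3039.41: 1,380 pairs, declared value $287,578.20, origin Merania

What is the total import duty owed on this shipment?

Line 1 (3039.41, Merania, 1,380 pairs, $287,578.20):
Base rate for 3039.41 is $0.67/pair.
Duty = 1,380 × $0.67 = $924.60.

$924.60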